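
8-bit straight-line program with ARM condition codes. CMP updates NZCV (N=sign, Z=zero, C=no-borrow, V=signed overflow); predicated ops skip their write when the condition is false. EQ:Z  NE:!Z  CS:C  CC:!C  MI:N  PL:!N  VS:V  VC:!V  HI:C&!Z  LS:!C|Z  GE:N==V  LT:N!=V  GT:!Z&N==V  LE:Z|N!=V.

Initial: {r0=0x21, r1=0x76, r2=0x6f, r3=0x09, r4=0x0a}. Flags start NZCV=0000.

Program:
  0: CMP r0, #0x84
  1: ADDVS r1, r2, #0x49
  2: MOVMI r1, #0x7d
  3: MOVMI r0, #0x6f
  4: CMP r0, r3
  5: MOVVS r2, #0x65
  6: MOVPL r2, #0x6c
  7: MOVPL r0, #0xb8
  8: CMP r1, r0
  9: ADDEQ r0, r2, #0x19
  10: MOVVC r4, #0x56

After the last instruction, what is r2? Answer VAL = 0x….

[0] flags=1001 → (cmp)
[1] flags=1001 VS?T → r1=0xb8
[2] flags=1001 MI?T → r1=0x7d
[3] flags=1001 MI?T → r0=0x6f
[4] flags=0010 → (cmp)
[5] flags=0010 VS?F → skip
[6] flags=0010 PL?T → r2=0x6c
[7] flags=0010 PL?T → r0=0xb8
[8] flags=1001 → (cmp)
[9] flags=1001 EQ?F → skip
[10] flags=1001 VC?F → skip

VAL = 0x6c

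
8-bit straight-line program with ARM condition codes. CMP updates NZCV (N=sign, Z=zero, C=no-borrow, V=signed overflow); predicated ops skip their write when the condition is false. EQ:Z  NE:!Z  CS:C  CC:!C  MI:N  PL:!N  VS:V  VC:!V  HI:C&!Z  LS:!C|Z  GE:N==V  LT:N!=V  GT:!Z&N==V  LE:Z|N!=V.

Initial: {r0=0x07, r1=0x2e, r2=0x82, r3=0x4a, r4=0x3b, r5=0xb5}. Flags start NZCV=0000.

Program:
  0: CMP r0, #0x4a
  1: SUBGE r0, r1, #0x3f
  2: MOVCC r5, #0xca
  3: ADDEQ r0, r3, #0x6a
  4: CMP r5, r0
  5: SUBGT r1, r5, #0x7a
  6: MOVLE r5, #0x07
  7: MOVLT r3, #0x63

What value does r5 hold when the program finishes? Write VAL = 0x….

VAL = 0x07

0: ✓ CMP  NZCV=1000
1: · SUBGE
2: ✓ MOVCC  r5←0xca
3: · ADDEQ
4: ✓ CMP  NZCV=1010
5: · SUBGT
6: ✓ MOVLE  r5←0x07
7: ✓ MOVLT  r3←0x63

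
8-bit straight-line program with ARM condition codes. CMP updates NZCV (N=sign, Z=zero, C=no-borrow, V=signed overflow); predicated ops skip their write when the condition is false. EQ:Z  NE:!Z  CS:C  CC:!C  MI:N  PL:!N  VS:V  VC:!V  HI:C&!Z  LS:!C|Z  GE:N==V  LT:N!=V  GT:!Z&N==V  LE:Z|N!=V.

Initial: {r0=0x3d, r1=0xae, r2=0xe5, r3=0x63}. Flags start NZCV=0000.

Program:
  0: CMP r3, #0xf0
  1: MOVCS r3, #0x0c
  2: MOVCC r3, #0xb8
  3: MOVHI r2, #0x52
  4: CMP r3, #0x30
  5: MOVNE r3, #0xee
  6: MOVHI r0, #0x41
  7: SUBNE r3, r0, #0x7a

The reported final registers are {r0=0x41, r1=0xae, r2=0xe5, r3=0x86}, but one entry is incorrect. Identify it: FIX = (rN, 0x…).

FIX = (r3, 0xc7)

0: ✓ CMP  NZCV=0000
1: · MOVCS
2: ✓ MOVCC  r3←0xb8
3: · MOVHI
4: ✓ CMP  NZCV=1010
5: ✓ MOVNE  r3←0xee
6: ✓ MOVHI  r0←0x41
7: ✓ SUBNE  r3←0xc7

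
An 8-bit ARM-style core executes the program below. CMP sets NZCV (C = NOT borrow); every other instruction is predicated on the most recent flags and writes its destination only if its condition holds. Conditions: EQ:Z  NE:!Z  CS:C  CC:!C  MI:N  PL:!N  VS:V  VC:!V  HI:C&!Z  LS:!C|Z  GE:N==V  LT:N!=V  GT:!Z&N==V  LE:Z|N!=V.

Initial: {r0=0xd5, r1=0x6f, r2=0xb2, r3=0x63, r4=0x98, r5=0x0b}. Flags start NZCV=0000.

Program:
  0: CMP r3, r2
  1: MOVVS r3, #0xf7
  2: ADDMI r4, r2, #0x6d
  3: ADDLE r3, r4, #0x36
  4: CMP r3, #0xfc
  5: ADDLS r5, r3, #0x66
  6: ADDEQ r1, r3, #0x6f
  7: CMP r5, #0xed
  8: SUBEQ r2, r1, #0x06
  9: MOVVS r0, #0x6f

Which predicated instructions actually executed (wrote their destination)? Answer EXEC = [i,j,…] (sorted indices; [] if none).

EXEC = [1,2,5]

0: ✓ CMP  NZCV=1001
1: ✓ MOVVS  r3←0xf7
2: ✓ ADDMI  r4←0x1f
3: · ADDLE
4: ✓ CMP  NZCV=1000
5: ✓ ADDLS  r5←0x5d
6: · ADDEQ
7: ✓ CMP  NZCV=0000
8: · SUBEQ
9: · MOVVS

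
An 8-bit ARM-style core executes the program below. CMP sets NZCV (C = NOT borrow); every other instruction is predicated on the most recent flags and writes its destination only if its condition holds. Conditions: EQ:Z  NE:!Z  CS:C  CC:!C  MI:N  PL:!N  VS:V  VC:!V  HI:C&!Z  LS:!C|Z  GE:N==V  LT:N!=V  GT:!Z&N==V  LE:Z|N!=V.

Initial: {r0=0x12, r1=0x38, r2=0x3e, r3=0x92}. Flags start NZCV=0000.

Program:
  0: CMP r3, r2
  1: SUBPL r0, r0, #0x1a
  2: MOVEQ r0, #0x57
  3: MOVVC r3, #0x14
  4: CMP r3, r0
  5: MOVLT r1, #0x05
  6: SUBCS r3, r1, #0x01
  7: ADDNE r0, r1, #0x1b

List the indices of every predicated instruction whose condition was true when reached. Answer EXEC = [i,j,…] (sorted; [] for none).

0: ✓ CMP  NZCV=0011
1: ✓ SUBPL  r0←0xf8
2: · MOVEQ
3: · MOVVC
4: ✓ CMP  NZCV=1000
5: ✓ MOVLT  r1←0x05
6: · SUBCS
7: ✓ ADDNE  r0←0x20

EXEC = [1,5,7]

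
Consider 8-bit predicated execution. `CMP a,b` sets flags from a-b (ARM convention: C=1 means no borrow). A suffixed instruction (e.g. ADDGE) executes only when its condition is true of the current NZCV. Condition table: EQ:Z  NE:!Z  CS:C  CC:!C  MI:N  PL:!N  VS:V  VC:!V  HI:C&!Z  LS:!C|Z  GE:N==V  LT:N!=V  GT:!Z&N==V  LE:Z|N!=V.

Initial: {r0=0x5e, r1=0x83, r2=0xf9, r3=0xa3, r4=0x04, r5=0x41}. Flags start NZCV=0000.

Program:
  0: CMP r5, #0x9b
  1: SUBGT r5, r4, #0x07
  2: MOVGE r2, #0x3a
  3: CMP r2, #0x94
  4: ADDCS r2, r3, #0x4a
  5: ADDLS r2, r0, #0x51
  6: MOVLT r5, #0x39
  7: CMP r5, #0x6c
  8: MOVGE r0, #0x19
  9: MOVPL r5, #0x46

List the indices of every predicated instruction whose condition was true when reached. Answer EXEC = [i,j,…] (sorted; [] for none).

EXEC = [1,2,5]

[0] flags=1001 → (cmp)
[1] flags=1001 GT?T → r5=0xfd
[2] flags=1001 GE?T → r2=0x3a
[3] flags=1001 → (cmp)
[4] flags=1001 CS?F → skip
[5] flags=1001 LS?T → r2=0xaf
[6] flags=1001 LT?F → skip
[7] flags=1010 → (cmp)
[8] flags=1010 GE?F → skip
[9] flags=1010 PL?F → skip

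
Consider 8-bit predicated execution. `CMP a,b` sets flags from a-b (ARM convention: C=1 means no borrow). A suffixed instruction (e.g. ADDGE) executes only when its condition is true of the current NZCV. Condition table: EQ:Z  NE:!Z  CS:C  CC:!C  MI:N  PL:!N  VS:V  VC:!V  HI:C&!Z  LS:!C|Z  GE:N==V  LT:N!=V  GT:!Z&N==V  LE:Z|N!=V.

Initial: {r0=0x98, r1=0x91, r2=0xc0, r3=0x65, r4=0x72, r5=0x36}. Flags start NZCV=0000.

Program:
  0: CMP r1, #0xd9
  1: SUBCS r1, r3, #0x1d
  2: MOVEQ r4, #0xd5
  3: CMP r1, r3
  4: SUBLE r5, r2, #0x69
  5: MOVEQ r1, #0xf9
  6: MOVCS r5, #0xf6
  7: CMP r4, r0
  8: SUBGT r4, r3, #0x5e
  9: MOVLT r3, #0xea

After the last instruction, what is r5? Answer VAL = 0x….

VAL = 0xf6

[0] flags=1000 → (cmp)
[1] flags=1000 CS?F → skip
[2] flags=1000 EQ?F → skip
[3] flags=0011 → (cmp)
[4] flags=0011 LE?T → r5=0x57
[5] flags=0011 EQ?F → skip
[6] flags=0011 CS?T → r5=0xf6
[7] flags=1001 → (cmp)
[8] flags=1001 GT?T → r4=0x07
[9] flags=1001 LT?F → skip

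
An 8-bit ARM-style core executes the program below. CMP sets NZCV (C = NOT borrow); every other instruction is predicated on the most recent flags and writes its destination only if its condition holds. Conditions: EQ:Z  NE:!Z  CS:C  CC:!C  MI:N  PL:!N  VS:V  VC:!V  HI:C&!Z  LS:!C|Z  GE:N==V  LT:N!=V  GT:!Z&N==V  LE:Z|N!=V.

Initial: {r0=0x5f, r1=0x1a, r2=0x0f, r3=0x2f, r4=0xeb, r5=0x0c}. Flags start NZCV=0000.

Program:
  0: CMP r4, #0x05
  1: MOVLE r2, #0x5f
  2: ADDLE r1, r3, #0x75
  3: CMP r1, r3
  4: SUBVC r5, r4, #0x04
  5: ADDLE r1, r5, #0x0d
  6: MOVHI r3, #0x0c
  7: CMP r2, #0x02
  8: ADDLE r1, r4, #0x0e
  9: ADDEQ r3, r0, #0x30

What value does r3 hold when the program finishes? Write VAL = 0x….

VAL = 0x0c

[0] flags=1010 → (cmp)
[1] flags=1010 LE?T → r2=0x5f
[2] flags=1010 LE?T → r1=0xa4
[3] flags=0011 → (cmp)
[4] flags=0011 VC?F → skip
[5] flags=0011 LE?T → r1=0x19
[6] flags=0011 HI?T → r3=0x0c
[7] flags=0010 → (cmp)
[8] flags=0010 LE?F → skip
[9] flags=0010 EQ?F → skip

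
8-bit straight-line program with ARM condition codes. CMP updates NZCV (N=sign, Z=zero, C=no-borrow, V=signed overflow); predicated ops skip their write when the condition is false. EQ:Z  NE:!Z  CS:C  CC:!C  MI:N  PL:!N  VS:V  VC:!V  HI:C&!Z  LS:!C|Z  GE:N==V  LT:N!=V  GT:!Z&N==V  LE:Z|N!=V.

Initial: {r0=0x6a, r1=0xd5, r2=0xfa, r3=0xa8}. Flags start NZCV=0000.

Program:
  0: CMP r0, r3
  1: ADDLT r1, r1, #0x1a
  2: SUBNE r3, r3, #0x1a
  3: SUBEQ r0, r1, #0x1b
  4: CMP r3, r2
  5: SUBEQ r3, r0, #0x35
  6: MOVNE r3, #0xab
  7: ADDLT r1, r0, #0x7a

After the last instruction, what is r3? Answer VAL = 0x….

VAL = 0xab

0: ✓ CMP  NZCV=1001
1: · ADDLT
2: ✓ SUBNE  r3←0x8e
3: · SUBEQ
4: ✓ CMP  NZCV=1000
5: · SUBEQ
6: ✓ MOVNE  r3←0xab
7: ✓ ADDLT  r1←0xe4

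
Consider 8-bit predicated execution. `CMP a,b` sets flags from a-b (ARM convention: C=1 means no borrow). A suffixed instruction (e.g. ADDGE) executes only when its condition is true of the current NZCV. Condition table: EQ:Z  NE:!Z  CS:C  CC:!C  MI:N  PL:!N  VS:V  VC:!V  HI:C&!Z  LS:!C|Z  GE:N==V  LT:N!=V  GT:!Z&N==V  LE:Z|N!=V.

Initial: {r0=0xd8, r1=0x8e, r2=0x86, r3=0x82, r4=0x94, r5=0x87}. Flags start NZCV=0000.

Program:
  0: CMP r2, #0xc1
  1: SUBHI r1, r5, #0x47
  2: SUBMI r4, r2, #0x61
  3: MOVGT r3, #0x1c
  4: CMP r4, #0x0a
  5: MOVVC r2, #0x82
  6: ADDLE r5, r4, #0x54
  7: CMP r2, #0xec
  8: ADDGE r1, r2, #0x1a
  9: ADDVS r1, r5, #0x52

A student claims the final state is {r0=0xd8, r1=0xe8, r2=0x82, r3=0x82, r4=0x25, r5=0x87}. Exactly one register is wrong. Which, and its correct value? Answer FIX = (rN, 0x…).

[0] flags=1000 → (cmp)
[1] flags=1000 HI?F → skip
[2] flags=1000 MI?T → r4=0x25
[3] flags=1000 GT?F → skip
[4] flags=0010 → (cmp)
[5] flags=0010 VC?T → r2=0x82
[6] flags=0010 LE?F → skip
[7] flags=1000 → (cmp)
[8] flags=1000 GE?F → skip
[9] flags=1000 VS?F → skip

FIX = (r1, 0x8e)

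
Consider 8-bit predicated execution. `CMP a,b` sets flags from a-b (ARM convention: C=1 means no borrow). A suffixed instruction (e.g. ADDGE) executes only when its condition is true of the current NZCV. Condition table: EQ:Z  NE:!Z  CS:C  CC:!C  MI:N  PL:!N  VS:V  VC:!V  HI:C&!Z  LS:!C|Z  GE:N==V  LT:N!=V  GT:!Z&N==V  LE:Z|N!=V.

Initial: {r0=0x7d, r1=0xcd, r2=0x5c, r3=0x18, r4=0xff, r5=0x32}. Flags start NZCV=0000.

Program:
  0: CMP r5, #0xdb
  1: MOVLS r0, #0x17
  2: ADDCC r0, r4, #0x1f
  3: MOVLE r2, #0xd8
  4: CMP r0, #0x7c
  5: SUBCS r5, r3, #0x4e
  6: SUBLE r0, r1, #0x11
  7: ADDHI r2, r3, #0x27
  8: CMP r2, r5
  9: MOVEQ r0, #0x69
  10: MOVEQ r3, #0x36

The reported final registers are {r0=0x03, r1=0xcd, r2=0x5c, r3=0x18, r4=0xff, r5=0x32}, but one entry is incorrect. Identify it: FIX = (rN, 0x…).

0: ✓ CMP  NZCV=0000
1: ✓ MOVLS  r0←0x17
2: ✓ ADDCC  r0←0x1e
3: · MOVLE
4: ✓ CMP  NZCV=1000
5: · SUBCS
6: ✓ SUBLE  r0←0xbc
7: · ADDHI
8: ✓ CMP  NZCV=0010
9: · MOVEQ
10: · MOVEQ

FIX = (r0, 0xbc)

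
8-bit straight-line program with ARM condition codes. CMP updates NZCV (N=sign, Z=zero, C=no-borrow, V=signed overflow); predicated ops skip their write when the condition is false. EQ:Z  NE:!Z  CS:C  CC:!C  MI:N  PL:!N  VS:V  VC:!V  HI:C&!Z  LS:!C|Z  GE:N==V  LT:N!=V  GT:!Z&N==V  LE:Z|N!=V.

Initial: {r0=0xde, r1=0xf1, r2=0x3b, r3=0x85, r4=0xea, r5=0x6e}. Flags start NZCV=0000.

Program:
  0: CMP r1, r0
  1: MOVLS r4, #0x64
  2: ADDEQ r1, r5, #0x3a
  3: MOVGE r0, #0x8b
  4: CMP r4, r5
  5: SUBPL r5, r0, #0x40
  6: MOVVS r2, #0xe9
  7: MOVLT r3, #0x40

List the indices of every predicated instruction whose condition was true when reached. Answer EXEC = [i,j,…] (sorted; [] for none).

0: ✓ CMP  NZCV=0010
1: · MOVLS
2: · ADDEQ
3: ✓ MOVGE  r0←0x8b
4: ✓ CMP  NZCV=0011
5: ✓ SUBPL  r5←0x4b
6: ✓ MOVVS  r2←0xe9
7: ✓ MOVLT  r3←0x40

EXEC = [3,5,6,7]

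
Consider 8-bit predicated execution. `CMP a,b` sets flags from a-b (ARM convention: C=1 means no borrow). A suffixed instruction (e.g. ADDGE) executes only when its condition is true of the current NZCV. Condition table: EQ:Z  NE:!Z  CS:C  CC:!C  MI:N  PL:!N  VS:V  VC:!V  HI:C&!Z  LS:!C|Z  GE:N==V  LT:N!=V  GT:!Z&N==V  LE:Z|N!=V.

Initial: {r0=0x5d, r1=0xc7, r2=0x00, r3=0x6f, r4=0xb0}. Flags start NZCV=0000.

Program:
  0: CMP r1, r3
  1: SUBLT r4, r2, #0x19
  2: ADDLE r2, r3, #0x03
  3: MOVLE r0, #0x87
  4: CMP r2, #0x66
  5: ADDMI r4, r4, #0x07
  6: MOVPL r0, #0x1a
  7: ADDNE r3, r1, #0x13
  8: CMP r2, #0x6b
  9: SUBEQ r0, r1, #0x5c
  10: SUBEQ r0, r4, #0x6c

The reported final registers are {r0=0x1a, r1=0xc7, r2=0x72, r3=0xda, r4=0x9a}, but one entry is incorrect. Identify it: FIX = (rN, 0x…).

0: ✓ CMP  NZCV=0011
1: ✓ SUBLT  r4←0xe7
2: ✓ ADDLE  r2←0x72
3: ✓ MOVLE  r0←0x87
4: ✓ CMP  NZCV=0010
5: · ADDMI
6: ✓ MOVPL  r0←0x1a
7: ✓ ADDNE  r3←0xda
8: ✓ CMP  NZCV=0010
9: · SUBEQ
10: · SUBEQ

FIX = (r4, 0xe7)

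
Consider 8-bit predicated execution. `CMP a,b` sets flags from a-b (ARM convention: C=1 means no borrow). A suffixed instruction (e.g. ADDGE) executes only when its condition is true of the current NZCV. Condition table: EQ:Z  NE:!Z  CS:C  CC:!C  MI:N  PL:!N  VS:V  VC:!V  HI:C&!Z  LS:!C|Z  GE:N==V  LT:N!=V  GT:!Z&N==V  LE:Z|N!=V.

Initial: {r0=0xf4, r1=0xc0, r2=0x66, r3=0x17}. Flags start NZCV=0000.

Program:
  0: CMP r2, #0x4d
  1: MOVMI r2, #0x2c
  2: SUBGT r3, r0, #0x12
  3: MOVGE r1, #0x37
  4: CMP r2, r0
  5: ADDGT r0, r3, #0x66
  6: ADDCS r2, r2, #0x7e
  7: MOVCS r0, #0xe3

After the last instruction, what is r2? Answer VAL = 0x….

[0] flags=0010 → (cmp)
[1] flags=0010 MI?F → skip
[2] flags=0010 GT?T → r3=0xe2
[3] flags=0010 GE?T → r1=0x37
[4] flags=0000 → (cmp)
[5] flags=0000 GT?T → r0=0x48
[6] flags=0000 CS?F → skip
[7] flags=0000 CS?F → skip

VAL = 0x66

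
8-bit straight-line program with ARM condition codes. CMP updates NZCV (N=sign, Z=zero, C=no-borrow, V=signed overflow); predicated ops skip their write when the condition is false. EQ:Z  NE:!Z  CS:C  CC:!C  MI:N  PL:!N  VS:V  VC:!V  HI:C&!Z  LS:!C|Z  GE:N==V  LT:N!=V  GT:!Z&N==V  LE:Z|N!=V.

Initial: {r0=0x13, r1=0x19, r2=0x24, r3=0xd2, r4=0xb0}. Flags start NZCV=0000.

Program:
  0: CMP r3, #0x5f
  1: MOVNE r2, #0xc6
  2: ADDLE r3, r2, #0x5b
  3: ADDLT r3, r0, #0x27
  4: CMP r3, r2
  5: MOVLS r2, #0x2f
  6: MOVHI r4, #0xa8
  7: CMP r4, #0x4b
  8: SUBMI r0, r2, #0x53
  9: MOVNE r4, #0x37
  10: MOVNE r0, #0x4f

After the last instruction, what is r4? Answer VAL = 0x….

VAL = 0x37

0: ✓ CMP  NZCV=0011
1: ✓ MOVNE  r2←0xc6
2: ✓ ADDLE  r3←0x21
3: ✓ ADDLT  r3←0x3a
4: ✓ CMP  NZCV=0000
5: ✓ MOVLS  r2←0x2f
6: · MOVHI
7: ✓ CMP  NZCV=0011
8: · SUBMI
9: ✓ MOVNE  r4←0x37
10: ✓ MOVNE  r0←0x4f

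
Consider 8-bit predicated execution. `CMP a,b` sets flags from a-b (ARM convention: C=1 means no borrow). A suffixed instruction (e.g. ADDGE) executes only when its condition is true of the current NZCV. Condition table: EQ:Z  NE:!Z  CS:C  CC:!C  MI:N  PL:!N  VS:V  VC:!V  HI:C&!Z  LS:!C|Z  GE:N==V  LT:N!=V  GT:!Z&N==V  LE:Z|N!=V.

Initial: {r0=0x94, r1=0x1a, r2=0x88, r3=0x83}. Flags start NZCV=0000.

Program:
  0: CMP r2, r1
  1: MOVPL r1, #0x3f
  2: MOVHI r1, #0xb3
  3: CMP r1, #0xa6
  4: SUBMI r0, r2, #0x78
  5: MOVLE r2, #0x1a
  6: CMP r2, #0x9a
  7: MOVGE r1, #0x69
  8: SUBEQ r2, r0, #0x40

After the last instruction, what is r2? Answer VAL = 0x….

VAL = 0x88

0: ✓ CMP  NZCV=0011
1: ✓ MOVPL  r1←0x3f
2: ✓ MOVHI  r1←0xb3
3: ✓ CMP  NZCV=0010
4: · SUBMI
5: · MOVLE
6: ✓ CMP  NZCV=1000
7: · MOVGE
8: · SUBEQ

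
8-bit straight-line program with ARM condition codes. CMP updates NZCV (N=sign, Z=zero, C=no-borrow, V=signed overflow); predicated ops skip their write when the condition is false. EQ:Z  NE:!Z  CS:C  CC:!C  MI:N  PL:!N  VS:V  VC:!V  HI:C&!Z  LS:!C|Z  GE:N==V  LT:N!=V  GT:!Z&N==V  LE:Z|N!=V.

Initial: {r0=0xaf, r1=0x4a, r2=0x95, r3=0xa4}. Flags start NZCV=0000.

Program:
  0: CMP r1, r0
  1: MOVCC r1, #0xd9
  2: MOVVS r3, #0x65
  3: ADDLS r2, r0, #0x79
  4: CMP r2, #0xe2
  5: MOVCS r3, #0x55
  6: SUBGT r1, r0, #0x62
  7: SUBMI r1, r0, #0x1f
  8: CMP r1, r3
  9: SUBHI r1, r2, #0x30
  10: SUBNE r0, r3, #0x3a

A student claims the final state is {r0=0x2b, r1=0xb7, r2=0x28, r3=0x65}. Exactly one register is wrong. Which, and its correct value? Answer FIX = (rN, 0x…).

[0] flags=1001 → (cmp)
[1] flags=1001 CC?T → r1=0xd9
[2] flags=1001 VS?T → r3=0x65
[3] flags=1001 LS?T → r2=0x28
[4] flags=0000 → (cmp)
[5] flags=0000 CS?F → skip
[6] flags=0000 GT?T → r1=0x4d
[7] flags=0000 MI?F → skip
[8] flags=1000 → (cmp)
[9] flags=1000 HI?F → skip
[10] flags=1000 NE?T → r0=0x2b

FIX = (r1, 0x4d)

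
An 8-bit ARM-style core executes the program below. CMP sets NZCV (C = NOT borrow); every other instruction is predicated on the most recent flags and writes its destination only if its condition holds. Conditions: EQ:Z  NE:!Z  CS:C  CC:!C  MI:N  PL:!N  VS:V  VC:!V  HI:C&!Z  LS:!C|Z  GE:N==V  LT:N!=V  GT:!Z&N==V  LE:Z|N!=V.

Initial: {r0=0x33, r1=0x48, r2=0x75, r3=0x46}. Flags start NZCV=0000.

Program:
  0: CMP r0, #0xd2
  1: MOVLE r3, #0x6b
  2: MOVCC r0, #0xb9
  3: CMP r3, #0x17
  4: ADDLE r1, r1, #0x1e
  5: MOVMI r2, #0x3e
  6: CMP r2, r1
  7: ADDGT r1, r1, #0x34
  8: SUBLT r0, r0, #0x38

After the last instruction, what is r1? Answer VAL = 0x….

[0] flags=0000 → (cmp)
[1] flags=0000 LE?F → skip
[2] flags=0000 CC?T → r0=0xb9
[3] flags=0010 → (cmp)
[4] flags=0010 LE?F → skip
[5] flags=0010 MI?F → skip
[6] flags=0010 → (cmp)
[7] flags=0010 GT?T → r1=0x7c
[8] flags=0010 LT?F → skip

VAL = 0x7c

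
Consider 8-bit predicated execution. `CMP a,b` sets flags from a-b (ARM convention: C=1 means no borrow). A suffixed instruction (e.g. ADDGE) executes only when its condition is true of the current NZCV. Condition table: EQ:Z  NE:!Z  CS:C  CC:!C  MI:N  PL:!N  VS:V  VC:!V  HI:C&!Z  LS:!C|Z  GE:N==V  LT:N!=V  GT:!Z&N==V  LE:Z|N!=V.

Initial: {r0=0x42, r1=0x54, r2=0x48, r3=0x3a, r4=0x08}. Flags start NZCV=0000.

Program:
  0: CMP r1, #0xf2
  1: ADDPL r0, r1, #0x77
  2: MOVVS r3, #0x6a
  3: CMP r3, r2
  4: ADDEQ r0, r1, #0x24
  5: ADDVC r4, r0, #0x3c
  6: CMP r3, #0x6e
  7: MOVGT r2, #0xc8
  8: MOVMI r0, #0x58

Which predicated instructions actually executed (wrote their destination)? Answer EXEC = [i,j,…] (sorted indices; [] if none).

0: ✓ CMP  NZCV=0000
1: ✓ ADDPL  r0←0xcb
2: · MOVVS
3: ✓ CMP  NZCV=1000
4: · ADDEQ
5: ✓ ADDVC  r4←0x07
6: ✓ CMP  NZCV=1000
7: · MOVGT
8: ✓ MOVMI  r0←0x58

EXEC = [1,5,8]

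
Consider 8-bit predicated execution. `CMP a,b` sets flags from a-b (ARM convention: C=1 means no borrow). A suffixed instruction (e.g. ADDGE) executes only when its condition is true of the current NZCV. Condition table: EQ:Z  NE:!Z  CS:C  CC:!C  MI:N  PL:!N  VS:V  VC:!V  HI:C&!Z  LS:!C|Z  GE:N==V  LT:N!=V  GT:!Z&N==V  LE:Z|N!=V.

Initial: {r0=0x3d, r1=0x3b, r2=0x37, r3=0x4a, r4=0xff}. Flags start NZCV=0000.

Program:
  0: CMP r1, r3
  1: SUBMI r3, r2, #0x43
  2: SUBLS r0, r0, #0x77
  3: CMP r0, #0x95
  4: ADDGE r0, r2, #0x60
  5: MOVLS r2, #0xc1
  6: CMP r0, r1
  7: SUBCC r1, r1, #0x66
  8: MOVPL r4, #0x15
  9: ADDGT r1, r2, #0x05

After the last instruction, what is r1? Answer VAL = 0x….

VAL = 0x3b

0: ✓ CMP  NZCV=1000
1: ✓ SUBMI  r3←0xf4
2: ✓ SUBLS  r0←0xc6
3: ✓ CMP  NZCV=0010
4: ✓ ADDGE  r0←0x97
5: · MOVLS
6: ✓ CMP  NZCV=0011
7: · SUBCC
8: ✓ MOVPL  r4←0x15
9: · ADDGT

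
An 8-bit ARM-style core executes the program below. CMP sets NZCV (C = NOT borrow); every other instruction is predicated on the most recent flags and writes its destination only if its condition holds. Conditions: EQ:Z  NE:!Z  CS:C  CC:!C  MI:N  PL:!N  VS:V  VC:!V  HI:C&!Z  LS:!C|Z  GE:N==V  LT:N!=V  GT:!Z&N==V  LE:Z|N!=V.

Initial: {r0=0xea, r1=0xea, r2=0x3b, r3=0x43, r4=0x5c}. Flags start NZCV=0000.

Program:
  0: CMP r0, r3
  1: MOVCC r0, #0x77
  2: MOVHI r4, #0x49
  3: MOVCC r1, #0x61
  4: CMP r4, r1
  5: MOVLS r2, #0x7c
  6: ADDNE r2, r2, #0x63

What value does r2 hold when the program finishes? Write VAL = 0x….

0: ✓ CMP  NZCV=1010
1: · MOVCC
2: ✓ MOVHI  r4←0x49
3: · MOVCC
4: ✓ CMP  NZCV=0000
5: ✓ MOVLS  r2←0x7c
6: ✓ ADDNE  r2←0xdf

VAL = 0xdf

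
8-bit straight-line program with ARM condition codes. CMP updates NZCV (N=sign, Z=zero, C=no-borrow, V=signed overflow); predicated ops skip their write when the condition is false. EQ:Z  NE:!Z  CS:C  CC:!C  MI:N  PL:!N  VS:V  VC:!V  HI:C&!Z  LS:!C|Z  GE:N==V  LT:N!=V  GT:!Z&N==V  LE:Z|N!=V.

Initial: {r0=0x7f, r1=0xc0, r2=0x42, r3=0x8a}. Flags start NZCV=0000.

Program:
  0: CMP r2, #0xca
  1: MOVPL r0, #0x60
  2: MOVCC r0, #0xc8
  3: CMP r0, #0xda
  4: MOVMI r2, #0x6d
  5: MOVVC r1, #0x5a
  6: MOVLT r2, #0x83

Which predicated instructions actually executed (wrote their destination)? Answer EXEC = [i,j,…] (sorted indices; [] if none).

EXEC = [1,2,4,5,6]

0: ✓ CMP  NZCV=0000
1: ✓ MOVPL  r0←0x60
2: ✓ MOVCC  r0←0xc8
3: ✓ CMP  NZCV=1000
4: ✓ MOVMI  r2←0x6d
5: ✓ MOVVC  r1←0x5a
6: ✓ MOVLT  r2←0x83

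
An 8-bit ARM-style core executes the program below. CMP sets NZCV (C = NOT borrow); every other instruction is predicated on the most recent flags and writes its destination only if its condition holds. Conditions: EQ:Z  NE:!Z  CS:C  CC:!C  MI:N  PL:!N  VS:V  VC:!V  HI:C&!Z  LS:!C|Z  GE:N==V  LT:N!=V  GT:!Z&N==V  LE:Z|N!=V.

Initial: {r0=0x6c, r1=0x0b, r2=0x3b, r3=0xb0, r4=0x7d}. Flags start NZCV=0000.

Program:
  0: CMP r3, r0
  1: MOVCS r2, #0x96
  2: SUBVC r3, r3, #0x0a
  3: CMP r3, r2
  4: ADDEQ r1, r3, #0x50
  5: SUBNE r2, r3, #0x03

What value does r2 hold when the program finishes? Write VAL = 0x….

0: ✓ CMP  NZCV=0011
1: ✓ MOVCS  r2←0x96
2: · SUBVC
3: ✓ CMP  NZCV=0010
4: · ADDEQ
5: ✓ SUBNE  r2←0xad

VAL = 0xad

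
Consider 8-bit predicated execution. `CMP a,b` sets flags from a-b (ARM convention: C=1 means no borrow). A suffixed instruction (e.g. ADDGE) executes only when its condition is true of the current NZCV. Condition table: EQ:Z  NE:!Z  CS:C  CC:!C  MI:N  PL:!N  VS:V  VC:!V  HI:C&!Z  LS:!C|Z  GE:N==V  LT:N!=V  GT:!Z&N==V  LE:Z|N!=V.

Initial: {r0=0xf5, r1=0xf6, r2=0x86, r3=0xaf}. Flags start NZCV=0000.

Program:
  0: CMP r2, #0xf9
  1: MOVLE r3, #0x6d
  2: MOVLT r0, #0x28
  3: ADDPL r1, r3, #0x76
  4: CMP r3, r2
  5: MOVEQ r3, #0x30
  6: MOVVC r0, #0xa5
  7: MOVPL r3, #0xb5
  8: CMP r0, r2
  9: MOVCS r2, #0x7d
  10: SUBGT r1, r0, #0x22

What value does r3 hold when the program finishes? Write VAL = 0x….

VAL = 0x6d

[0] flags=1000 → (cmp)
[1] flags=1000 LE?T → r3=0x6d
[2] flags=1000 LT?T → r0=0x28
[3] flags=1000 PL?F → skip
[4] flags=1001 → (cmp)
[5] flags=1001 EQ?F → skip
[6] flags=1001 VC?F → skip
[7] flags=1001 PL?F → skip
[8] flags=1001 → (cmp)
[9] flags=1001 CS?F → skip
[10] flags=1001 GT?T → r1=0x06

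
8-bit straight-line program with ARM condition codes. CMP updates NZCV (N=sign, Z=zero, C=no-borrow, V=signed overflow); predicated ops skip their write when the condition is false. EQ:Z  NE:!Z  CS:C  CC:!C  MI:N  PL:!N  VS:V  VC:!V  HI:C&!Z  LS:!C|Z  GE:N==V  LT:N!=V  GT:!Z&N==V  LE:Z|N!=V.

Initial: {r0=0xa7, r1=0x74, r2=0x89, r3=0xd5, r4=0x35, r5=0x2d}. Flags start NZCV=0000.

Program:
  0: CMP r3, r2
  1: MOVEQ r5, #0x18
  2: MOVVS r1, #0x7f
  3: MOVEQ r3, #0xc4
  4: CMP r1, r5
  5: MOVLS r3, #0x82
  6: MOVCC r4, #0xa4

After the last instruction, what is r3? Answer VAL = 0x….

VAL = 0xd5

[0] flags=0010 → (cmp)
[1] flags=0010 EQ?F → skip
[2] flags=0010 VS?F → skip
[3] flags=0010 EQ?F → skip
[4] flags=0010 → (cmp)
[5] flags=0010 LS?F → skip
[6] flags=0010 CC?F → skip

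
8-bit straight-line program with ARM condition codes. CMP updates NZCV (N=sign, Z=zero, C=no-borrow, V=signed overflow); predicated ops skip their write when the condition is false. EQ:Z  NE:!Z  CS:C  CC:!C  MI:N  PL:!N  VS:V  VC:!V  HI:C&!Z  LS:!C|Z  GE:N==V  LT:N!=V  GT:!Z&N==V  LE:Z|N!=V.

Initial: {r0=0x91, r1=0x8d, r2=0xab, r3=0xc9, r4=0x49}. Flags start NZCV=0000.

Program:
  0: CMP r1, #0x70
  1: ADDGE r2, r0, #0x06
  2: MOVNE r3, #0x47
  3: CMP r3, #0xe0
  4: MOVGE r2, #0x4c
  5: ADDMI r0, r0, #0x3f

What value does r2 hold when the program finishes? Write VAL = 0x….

VAL = 0x4c

0: ✓ CMP  NZCV=0011
1: · ADDGE
2: ✓ MOVNE  r3←0x47
3: ✓ CMP  NZCV=0000
4: ✓ MOVGE  r2←0x4c
5: · ADDMI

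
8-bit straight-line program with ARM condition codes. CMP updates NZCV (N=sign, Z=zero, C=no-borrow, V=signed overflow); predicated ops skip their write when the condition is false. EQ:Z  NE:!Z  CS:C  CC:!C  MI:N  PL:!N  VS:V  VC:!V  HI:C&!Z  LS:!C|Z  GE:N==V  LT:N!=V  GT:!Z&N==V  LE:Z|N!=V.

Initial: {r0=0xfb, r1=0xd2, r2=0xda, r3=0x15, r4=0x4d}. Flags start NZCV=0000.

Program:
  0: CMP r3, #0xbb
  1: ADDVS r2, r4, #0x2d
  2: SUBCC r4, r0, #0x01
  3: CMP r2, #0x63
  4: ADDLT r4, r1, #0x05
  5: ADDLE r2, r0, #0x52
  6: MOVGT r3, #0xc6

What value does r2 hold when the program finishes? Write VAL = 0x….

[0] flags=0000 → (cmp)
[1] flags=0000 VS?F → skip
[2] flags=0000 CC?T → r4=0xfa
[3] flags=0011 → (cmp)
[4] flags=0011 LT?T → r4=0xd7
[5] flags=0011 LE?T → r2=0x4d
[6] flags=0011 GT?F → skip

VAL = 0x4d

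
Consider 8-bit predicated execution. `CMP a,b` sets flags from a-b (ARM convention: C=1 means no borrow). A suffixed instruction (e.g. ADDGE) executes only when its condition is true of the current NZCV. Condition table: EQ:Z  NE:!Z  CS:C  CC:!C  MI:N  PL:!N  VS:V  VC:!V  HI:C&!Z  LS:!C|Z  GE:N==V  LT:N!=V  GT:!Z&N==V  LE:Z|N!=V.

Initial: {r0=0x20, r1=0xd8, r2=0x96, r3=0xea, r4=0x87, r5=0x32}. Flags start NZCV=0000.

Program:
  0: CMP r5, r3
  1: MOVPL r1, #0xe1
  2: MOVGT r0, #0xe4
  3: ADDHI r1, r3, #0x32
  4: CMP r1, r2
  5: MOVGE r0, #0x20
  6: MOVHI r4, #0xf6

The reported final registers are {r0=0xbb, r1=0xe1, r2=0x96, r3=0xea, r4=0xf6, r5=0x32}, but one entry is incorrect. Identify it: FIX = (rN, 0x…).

FIX = (r0, 0x20)

[0] flags=0000 → (cmp)
[1] flags=0000 PL?T → r1=0xe1
[2] flags=0000 GT?T → r0=0xe4
[3] flags=0000 HI?F → skip
[4] flags=0010 → (cmp)
[5] flags=0010 GE?T → r0=0x20
[6] flags=0010 HI?T → r4=0xf6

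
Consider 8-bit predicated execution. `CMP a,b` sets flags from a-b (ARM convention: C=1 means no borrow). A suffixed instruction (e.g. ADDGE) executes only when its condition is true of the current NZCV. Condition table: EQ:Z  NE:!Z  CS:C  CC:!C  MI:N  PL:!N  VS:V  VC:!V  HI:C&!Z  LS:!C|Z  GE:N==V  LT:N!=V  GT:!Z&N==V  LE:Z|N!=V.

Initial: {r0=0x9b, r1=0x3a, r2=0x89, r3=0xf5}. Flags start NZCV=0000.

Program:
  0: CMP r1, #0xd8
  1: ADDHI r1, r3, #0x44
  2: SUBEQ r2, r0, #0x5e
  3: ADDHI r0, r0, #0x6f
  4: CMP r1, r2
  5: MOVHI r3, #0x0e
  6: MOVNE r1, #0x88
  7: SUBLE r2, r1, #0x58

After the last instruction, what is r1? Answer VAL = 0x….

VAL = 0x88

[0] flags=0000 → (cmp)
[1] flags=0000 HI?F → skip
[2] flags=0000 EQ?F → skip
[3] flags=0000 HI?F → skip
[4] flags=1001 → (cmp)
[5] flags=1001 HI?F → skip
[6] flags=1001 NE?T → r1=0x88
[7] flags=1001 LE?F → skip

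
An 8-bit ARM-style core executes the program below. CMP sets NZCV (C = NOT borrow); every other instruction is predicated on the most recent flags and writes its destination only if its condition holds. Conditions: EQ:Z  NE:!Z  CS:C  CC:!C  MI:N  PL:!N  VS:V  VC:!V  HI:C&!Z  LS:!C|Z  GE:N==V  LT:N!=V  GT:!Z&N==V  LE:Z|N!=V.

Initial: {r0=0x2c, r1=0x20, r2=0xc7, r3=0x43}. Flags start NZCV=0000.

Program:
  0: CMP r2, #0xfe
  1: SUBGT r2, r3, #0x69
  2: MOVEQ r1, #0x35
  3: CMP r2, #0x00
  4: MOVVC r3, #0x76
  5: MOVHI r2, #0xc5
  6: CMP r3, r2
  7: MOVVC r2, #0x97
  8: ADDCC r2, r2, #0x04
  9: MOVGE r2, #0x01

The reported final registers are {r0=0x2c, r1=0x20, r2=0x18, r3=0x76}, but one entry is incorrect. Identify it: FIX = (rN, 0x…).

0: ✓ CMP  NZCV=1000
1: · SUBGT
2: · MOVEQ
3: ✓ CMP  NZCV=1010
4: ✓ MOVVC  r3←0x76
5: ✓ MOVHI  r2←0xc5
6: ✓ CMP  NZCV=1001
7: · MOVVC
8: ✓ ADDCC  r2←0xc9
9: ✓ MOVGE  r2←0x01

FIX = (r2, 0x01)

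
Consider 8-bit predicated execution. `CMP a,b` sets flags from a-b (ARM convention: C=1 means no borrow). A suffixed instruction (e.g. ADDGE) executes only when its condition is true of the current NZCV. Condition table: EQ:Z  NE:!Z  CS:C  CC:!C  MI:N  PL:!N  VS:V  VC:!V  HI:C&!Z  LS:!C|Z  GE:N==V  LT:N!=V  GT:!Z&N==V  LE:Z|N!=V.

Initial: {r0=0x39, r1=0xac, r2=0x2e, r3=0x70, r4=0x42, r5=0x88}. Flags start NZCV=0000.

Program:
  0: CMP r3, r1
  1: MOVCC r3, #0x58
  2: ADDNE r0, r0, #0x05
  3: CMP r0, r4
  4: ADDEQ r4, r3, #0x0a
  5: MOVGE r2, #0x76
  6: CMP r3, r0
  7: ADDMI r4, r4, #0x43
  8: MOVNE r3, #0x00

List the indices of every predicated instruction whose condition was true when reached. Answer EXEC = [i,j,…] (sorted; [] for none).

EXEC = [1,2,8]

[0] flags=1001 → (cmp)
[1] flags=1001 CC?T → r3=0x58
[2] flags=1001 NE?T → r0=0x3e
[3] flags=1000 → (cmp)
[4] flags=1000 EQ?F → skip
[5] flags=1000 GE?F → skip
[6] flags=0010 → (cmp)
[7] flags=0010 MI?F → skip
[8] flags=0010 NE?T → r3=0x00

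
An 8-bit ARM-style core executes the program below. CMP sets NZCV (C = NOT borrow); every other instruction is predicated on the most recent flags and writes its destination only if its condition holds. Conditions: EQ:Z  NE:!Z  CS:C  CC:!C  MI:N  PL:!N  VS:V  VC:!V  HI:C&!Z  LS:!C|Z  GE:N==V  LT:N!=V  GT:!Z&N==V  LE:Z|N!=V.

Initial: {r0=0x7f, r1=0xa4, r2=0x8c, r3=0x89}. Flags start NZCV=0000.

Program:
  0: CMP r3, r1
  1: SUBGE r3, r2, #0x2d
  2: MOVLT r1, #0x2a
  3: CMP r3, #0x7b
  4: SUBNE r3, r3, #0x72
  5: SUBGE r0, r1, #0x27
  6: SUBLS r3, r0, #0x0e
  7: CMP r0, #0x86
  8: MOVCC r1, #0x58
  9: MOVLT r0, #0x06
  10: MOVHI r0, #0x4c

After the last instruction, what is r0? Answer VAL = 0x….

VAL = 0x7f

0: ✓ CMP  NZCV=1000
1: · SUBGE
2: ✓ MOVLT  r1←0x2a
3: ✓ CMP  NZCV=0011
4: ✓ SUBNE  r3←0x17
5: · SUBGE
6: · SUBLS
7: ✓ CMP  NZCV=1001
8: ✓ MOVCC  r1←0x58
9: · MOVLT
10: · MOVHI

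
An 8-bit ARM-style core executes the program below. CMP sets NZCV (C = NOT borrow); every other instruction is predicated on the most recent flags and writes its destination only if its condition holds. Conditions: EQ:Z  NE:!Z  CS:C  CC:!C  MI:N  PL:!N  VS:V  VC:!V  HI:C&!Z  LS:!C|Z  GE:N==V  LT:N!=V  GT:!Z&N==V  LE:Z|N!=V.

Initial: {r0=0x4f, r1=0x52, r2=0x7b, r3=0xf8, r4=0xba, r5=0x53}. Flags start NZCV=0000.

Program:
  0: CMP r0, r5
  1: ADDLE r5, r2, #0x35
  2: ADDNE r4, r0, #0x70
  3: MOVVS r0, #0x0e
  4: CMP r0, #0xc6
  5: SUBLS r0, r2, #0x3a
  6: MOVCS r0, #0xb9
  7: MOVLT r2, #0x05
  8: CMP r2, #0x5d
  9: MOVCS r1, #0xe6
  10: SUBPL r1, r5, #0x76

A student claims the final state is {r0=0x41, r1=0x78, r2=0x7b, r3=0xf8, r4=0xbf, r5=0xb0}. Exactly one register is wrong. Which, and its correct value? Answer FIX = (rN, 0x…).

[0] flags=1000 → (cmp)
[1] flags=1000 LE?T → r5=0xb0
[2] flags=1000 NE?T → r4=0xbf
[3] flags=1000 VS?F → skip
[4] flags=1001 → (cmp)
[5] flags=1001 LS?T → r0=0x41
[6] flags=1001 CS?F → skip
[7] flags=1001 LT?F → skip
[8] flags=0010 → (cmp)
[9] flags=0010 CS?T → r1=0xe6
[10] flags=0010 PL?T → r1=0x3a

FIX = (r1, 0x3a)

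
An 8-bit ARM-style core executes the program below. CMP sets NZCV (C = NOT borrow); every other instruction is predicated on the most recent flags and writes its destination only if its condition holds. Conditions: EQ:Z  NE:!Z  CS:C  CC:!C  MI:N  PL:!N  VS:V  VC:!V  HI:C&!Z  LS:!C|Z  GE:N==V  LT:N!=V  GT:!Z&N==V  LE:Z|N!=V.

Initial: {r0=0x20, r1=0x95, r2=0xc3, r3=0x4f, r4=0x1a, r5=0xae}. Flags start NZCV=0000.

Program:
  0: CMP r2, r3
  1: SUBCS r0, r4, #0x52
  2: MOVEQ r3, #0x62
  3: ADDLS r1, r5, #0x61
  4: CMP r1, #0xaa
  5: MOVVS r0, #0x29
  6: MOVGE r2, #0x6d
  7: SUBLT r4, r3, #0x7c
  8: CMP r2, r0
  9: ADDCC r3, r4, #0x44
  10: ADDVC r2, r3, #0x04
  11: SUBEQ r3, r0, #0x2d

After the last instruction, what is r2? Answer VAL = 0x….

VAL = 0x1b

0: ✓ CMP  NZCV=0011
1: ✓ SUBCS  r0←0xc8
2: · MOVEQ
3: · ADDLS
4: ✓ CMP  NZCV=1000
5: · MOVVS
6: · MOVGE
7: ✓ SUBLT  r4←0xd3
8: ✓ CMP  NZCV=1000
9: ✓ ADDCC  r3←0x17
10: ✓ ADDVC  r2←0x1b
11: · SUBEQ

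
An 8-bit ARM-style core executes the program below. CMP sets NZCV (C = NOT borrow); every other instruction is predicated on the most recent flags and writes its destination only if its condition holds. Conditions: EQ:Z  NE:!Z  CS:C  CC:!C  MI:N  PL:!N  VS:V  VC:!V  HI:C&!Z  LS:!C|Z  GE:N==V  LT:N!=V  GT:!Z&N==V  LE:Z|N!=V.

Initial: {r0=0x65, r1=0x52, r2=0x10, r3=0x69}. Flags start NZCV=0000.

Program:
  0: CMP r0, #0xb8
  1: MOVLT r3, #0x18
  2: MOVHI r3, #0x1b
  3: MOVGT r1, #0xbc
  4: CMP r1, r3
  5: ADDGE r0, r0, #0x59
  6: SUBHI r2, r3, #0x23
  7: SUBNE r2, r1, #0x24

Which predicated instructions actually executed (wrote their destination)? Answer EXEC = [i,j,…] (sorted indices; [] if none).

EXEC = [3,6,7]

0: ✓ CMP  NZCV=1001
1: · MOVLT
2: · MOVHI
3: ✓ MOVGT  r1←0xbc
4: ✓ CMP  NZCV=0011
5: · ADDGE
6: ✓ SUBHI  r2←0x46
7: ✓ SUBNE  r2←0x98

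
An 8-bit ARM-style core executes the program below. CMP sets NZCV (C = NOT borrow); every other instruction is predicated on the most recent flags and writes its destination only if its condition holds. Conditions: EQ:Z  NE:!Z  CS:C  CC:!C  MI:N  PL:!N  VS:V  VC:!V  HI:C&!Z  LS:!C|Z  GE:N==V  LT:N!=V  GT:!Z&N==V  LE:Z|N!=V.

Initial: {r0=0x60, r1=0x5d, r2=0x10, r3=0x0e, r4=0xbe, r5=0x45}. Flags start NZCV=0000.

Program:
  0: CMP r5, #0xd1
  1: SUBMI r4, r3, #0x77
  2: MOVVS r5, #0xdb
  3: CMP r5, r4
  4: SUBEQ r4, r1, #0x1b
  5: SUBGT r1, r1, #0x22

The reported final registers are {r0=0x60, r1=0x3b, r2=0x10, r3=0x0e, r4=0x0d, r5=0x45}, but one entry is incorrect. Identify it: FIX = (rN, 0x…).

FIX = (r4, 0xbe)

[0] flags=0000 → (cmp)
[1] flags=0000 MI?F → skip
[2] flags=0000 VS?F → skip
[3] flags=1001 → (cmp)
[4] flags=1001 EQ?F → skip
[5] flags=1001 GT?T → r1=0x3b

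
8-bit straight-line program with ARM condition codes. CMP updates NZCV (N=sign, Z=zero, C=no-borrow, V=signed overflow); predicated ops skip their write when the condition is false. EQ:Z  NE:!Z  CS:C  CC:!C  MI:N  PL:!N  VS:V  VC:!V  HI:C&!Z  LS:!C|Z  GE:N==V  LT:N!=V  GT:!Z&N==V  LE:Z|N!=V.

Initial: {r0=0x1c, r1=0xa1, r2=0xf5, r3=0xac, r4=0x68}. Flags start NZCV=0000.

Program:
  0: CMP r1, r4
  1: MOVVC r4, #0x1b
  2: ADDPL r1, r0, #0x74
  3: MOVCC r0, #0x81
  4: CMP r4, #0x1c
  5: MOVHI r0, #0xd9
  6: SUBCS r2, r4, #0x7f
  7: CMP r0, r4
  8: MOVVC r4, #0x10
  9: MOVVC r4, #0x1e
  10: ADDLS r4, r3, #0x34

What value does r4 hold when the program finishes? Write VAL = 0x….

VAL = 0x68

[0] flags=0011 → (cmp)
[1] flags=0011 VC?F → skip
[2] flags=0011 PL?T → r1=0x90
[3] flags=0011 CC?F → skip
[4] flags=0010 → (cmp)
[5] flags=0010 HI?T → r0=0xd9
[6] flags=0010 CS?T → r2=0xe9
[7] flags=0011 → (cmp)
[8] flags=0011 VC?F → skip
[9] flags=0011 VC?F → skip
[10] flags=0011 LS?F → skip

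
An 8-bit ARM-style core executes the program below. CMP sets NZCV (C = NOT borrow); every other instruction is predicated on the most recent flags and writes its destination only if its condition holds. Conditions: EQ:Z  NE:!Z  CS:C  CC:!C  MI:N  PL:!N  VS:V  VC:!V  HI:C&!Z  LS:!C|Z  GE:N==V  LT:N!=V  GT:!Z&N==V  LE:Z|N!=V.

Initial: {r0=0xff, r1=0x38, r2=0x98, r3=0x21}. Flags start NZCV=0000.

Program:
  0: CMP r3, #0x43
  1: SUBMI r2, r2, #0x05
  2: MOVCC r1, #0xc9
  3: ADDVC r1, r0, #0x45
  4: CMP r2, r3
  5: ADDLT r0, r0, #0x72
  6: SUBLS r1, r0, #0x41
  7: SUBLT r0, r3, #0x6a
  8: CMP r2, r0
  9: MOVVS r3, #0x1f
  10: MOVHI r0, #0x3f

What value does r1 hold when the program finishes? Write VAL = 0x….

VAL = 0x44

[0] flags=1000 → (cmp)
[1] flags=1000 MI?T → r2=0x93
[2] flags=1000 CC?T → r1=0xc9
[3] flags=1000 VC?T → r1=0x44
[4] flags=0011 → (cmp)
[5] flags=0011 LT?T → r0=0x71
[6] flags=0011 LS?F → skip
[7] flags=0011 LT?T → r0=0xb7
[8] flags=1000 → (cmp)
[9] flags=1000 VS?F → skip
[10] flags=1000 HI?F → skip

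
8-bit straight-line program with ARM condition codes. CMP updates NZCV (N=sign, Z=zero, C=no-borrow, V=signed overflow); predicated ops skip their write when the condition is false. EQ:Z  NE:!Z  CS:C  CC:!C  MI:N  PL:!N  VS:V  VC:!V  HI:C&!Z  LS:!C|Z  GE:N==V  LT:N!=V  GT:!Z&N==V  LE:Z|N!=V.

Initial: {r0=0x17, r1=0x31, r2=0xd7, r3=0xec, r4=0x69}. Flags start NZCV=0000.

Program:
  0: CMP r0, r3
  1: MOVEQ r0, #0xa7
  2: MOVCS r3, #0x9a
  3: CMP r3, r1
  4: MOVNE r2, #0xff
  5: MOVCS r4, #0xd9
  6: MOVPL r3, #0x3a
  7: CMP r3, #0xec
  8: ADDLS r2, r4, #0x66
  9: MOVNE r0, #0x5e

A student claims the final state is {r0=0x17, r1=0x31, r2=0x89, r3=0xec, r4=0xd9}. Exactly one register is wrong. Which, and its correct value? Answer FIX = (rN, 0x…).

0: ✓ CMP  NZCV=0000
1: · MOVEQ
2: · MOVCS
3: ✓ CMP  NZCV=1010
4: ✓ MOVNE  r2←0xff
5: ✓ MOVCS  r4←0xd9
6: · MOVPL
7: ✓ CMP  NZCV=0110
8: ✓ ADDLS  r2←0x3f
9: · MOVNE

FIX = (r2, 0x3f)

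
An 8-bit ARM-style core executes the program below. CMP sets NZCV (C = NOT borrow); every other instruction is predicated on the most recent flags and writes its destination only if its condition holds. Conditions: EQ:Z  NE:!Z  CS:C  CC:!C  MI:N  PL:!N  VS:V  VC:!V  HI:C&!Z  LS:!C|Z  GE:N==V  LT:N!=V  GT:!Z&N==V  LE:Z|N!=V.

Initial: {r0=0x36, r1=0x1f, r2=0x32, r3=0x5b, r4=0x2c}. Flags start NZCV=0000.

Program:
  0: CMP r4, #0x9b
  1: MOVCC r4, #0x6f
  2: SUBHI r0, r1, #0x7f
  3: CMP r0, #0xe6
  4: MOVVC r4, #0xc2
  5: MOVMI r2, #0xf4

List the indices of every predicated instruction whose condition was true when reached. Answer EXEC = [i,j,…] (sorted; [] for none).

EXEC = [1,4]

0: ✓ CMP  NZCV=1001
1: ✓ MOVCC  r4←0x6f
2: · SUBHI
3: ✓ CMP  NZCV=0000
4: ✓ MOVVC  r4←0xc2
5: · MOVMI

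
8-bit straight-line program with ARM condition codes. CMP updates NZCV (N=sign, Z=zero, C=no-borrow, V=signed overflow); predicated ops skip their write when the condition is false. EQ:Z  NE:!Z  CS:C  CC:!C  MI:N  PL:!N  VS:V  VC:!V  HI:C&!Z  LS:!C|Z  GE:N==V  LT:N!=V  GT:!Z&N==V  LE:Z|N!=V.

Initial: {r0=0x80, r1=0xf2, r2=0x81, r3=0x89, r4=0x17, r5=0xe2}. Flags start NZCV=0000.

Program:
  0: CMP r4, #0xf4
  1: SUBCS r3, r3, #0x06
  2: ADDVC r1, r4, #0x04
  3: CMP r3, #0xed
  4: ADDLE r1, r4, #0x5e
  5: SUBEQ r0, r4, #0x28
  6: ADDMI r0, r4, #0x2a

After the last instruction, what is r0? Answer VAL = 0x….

[0] flags=0000 → (cmp)
[1] flags=0000 CS?F → skip
[2] flags=0000 VC?T → r1=0x1b
[3] flags=1000 → (cmp)
[4] flags=1000 LE?T → r1=0x75
[5] flags=1000 EQ?F → skip
[6] flags=1000 MI?T → r0=0x41

VAL = 0x41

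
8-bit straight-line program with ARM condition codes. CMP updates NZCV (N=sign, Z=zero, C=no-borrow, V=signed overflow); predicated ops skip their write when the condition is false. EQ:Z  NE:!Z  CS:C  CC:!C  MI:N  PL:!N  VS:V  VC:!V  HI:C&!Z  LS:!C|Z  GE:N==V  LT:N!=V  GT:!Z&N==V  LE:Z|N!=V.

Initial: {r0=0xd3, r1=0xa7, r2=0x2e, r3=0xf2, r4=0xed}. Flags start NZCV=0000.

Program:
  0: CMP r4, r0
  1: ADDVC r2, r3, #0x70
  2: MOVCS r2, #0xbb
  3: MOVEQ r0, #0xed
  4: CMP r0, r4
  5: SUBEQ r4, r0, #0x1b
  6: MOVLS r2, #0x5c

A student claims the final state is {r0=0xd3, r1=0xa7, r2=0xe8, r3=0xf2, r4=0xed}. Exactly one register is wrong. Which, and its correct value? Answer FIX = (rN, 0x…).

[0] flags=0010 → (cmp)
[1] flags=0010 VC?T → r2=0x62
[2] flags=0010 CS?T → r2=0xbb
[3] flags=0010 EQ?F → skip
[4] flags=1000 → (cmp)
[5] flags=1000 EQ?F → skip
[6] flags=1000 LS?T → r2=0x5c

FIX = (r2, 0x5c)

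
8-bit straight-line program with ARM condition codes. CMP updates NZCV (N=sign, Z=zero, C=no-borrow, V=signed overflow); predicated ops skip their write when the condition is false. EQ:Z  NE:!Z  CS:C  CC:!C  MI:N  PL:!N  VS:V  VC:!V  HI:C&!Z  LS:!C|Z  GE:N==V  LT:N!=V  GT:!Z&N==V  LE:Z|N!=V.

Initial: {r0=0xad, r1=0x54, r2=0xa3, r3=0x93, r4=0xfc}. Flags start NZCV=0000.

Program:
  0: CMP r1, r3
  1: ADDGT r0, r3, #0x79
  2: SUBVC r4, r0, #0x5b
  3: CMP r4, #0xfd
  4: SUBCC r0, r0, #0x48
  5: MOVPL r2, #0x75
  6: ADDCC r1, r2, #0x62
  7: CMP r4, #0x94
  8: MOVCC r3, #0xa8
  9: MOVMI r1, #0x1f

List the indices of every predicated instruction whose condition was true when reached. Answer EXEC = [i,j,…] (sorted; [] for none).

[0] flags=1001 → (cmp)
[1] flags=1001 GT?T → r0=0x0c
[2] flags=1001 VC?F → skip
[3] flags=1000 → (cmp)
[4] flags=1000 CC?T → r0=0xc4
[5] flags=1000 PL?F → skip
[6] flags=1000 CC?T → r1=0x05
[7] flags=0010 → (cmp)
[8] flags=0010 CC?F → skip
[9] flags=0010 MI?F → skip

EXEC = [1,4,6]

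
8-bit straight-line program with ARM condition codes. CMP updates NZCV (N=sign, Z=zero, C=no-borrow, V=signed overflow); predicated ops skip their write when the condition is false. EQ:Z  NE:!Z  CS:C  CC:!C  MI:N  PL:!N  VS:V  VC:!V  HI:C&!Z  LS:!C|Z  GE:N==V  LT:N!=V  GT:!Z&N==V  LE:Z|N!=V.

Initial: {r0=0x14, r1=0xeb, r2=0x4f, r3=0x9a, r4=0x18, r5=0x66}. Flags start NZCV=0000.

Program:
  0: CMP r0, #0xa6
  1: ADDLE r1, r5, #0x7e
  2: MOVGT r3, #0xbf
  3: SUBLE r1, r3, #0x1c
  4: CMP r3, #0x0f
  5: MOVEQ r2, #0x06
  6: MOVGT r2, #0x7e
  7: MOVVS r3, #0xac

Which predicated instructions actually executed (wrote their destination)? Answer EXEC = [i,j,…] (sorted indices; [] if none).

0: ✓ CMP  NZCV=0000
1: · ADDLE
2: ✓ MOVGT  r3←0xbf
3: · SUBLE
4: ✓ CMP  NZCV=1010
5: · MOVEQ
6: · MOVGT
7: · MOVVS

EXEC = [2]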